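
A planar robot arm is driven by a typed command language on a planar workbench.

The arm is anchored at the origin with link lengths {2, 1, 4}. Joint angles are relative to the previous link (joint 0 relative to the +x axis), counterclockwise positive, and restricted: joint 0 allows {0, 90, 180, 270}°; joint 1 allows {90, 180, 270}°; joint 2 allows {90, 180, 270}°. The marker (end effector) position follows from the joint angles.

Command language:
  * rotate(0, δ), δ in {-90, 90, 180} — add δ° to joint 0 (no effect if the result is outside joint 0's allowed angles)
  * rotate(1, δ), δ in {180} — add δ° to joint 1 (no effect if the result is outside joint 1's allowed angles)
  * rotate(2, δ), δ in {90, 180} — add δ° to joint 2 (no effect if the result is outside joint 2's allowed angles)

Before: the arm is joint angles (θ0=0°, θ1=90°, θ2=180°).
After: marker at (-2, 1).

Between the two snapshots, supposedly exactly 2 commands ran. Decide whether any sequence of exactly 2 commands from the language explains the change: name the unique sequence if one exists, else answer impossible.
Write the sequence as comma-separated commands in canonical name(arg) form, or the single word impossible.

rotate(2, 90), rotate(2, 180)

key: order matters: swapping rotate(2, 90) and rotate(2, 180) lands elsewhere
from: joint angles (θ0=0°, θ1=90°, θ2=180°)
[1] after rotate(2, 90): joint angles (θ0=0°, θ1=90°, θ2=270°)
[2] after rotate(2, 180): joint angles (θ0=0°, θ1=90°, θ2=90°)
no other 2-command option fits: unique.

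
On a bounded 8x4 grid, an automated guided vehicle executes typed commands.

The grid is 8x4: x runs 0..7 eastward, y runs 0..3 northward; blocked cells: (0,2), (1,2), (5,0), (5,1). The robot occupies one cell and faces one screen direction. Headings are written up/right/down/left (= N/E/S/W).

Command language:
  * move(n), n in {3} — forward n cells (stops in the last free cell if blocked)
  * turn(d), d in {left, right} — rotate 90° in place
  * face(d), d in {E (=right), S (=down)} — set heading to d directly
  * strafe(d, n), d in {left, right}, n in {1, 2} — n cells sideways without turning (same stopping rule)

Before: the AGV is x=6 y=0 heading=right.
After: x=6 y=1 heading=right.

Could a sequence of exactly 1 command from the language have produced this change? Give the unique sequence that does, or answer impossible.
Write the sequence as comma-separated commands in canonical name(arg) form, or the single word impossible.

key: still facing E — the one step turns nothing
start: x=6 y=0 heading=right
t=1 strafe(left, 1) ⇒ x=6 y=1 heading=right
no other 1-command option fits: unique.

strafe(left, 1)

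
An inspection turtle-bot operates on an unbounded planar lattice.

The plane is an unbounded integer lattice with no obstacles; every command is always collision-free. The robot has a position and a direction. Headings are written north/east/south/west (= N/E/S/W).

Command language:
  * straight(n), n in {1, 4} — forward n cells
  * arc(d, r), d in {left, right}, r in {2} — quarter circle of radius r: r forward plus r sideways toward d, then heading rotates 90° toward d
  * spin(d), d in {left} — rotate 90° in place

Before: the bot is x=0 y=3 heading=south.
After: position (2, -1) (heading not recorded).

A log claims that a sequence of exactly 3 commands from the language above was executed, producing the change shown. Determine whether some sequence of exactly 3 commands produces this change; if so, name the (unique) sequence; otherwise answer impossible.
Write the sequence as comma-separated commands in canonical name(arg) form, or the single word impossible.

straight(1), straight(1), arc(left, 2)

key: order matters: swapping straight(1) and arc(left, 2) lands elsewhere
start: x=0 y=3 heading=south
step 1 (straight(1)): x=0 y=2 heading=south
step 2 (straight(1)): x=0 y=1 heading=south
step 3 (arc(left, 2)): x=2 y=-1 heading=east
all 125 alternatives checked — unique.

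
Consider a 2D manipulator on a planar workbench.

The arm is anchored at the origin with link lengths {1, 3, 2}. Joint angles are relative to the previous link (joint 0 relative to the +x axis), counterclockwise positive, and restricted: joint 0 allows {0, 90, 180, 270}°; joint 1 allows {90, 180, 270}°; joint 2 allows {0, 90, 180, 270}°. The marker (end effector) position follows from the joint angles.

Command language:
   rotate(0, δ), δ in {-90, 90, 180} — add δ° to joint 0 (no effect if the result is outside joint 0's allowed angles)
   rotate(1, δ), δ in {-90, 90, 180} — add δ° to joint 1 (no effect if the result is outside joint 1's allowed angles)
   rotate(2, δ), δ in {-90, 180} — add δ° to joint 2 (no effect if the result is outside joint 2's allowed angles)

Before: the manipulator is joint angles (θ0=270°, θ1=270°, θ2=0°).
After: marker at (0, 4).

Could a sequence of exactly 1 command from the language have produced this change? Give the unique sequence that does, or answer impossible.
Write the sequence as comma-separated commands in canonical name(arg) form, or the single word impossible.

t0: joint angles (θ0=270°, θ1=270°, θ2=0°)
step 1 (rotate(1, -90)): joint angles (θ0=270°, θ1=180°, θ2=0°)
no rival 1-sequence matches.

rotate(1, -90)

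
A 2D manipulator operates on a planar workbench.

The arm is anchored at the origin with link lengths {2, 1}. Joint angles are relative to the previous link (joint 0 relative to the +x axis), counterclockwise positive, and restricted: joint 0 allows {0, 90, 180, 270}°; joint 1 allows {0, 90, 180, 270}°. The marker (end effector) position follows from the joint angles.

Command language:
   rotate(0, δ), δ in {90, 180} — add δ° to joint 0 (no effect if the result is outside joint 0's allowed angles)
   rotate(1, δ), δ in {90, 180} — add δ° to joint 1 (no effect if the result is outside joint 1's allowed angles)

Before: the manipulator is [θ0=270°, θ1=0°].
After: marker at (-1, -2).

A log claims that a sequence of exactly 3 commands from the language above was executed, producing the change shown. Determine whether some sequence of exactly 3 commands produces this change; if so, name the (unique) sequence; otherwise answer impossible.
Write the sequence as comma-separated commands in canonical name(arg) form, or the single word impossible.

begin: [θ0=270°, θ1=0°]
1. rotate(1, 90) → [θ0=270°, θ1=90°]
2. rotate(1, 90) → [θ0=270°, θ1=180°]
3. rotate(1, 90) → [θ0=270°, θ1=270°]
all 64 alternatives checked — unique.

rotate(1, 90), rotate(1, 90), rotate(1, 90)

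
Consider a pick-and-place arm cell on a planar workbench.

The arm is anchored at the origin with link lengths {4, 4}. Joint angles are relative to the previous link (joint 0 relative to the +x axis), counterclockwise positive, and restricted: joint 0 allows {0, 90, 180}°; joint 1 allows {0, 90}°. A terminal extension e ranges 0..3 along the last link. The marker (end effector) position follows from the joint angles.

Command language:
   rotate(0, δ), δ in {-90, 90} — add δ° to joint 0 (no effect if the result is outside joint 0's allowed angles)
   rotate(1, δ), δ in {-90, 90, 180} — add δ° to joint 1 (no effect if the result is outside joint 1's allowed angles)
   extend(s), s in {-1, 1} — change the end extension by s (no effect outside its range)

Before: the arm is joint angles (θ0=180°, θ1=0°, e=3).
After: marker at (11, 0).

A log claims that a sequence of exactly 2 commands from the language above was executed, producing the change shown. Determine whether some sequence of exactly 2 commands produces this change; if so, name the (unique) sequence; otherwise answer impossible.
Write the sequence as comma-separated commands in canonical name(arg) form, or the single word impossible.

start: joint angles (θ0=180°, θ1=0°, e=3)
1. rotate(0, -90) → joint angles (θ0=90°, θ1=0°, e=3)
2. rotate(0, -90) → joint angles (θ0=0°, θ1=0°, e=3)
no other 2-command option fits: unique.

rotate(0, -90), rotate(0, -90)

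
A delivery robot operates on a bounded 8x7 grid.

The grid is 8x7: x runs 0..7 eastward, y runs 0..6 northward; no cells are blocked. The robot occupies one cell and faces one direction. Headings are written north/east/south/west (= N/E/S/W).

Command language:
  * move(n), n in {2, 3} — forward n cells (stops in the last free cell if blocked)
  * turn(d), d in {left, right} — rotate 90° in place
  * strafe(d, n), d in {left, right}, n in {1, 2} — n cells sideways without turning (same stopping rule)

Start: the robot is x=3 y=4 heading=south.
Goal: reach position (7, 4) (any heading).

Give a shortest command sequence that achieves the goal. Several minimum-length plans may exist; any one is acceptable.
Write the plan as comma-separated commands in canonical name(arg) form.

from: x=3 y=4 heading=south
[1] after strafe(left, 2): x=5 y=4 heading=south
[2] after strafe(left, 2): x=7 y=4 heading=south
no 1-step plan works, so 2 is optimal.

strafe(left, 2), strafe(left, 2)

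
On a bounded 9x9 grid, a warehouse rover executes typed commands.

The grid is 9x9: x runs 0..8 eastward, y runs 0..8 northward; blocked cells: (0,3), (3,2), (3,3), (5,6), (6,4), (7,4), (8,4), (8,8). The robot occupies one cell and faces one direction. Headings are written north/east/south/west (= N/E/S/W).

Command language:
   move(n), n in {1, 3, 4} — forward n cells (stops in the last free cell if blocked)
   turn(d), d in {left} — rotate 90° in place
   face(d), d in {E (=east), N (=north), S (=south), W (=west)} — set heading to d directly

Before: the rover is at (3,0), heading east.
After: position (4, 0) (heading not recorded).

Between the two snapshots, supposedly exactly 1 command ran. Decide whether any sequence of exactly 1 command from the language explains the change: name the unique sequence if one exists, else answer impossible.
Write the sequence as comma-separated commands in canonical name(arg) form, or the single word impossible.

move(1)

begin: at (3,0), heading east
[1] after move(1): at (4,0), heading east
all 8 alternatives checked — unique.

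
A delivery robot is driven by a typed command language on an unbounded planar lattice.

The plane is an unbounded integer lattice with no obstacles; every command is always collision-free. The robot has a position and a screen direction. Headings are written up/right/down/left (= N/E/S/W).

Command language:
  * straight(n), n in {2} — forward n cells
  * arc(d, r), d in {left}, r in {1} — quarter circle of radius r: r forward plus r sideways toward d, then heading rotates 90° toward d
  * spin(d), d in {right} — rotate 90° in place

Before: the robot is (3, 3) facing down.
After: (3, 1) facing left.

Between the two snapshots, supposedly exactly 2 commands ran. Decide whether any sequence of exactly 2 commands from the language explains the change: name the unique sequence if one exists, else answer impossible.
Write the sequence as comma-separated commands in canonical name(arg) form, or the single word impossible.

key: cell and facing (now W) both changed — the 2 commands mix motion and turning
t0: (3, 3) facing down
t=1 straight(2) ⇒ (3, 1) facing down
t=2 spin(right) ⇒ (3, 1) facing left
uniquely the one of 9 2-step routes that fits.

straight(2), spin(right)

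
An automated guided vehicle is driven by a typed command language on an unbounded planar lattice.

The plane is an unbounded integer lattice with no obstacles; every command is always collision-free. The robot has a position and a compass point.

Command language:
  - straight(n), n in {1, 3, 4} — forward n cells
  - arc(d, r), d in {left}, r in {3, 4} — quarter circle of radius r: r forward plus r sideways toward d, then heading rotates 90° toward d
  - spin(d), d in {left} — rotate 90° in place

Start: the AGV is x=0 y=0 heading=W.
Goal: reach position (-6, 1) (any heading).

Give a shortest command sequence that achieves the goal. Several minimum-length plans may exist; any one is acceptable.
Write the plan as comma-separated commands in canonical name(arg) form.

straight(4), straight(3), arc(left, 3), spin(left), arc(left, 4)

initial: x=0 y=0 heading=W
t=1 straight(4) ⇒ x=-4 y=0 heading=W
t=2 straight(3) ⇒ x=-7 y=0 heading=W
t=3 arc(left, 3) ⇒ x=-10 y=-3 heading=S
t=4 spin(left) ⇒ x=-10 y=-3 heading=E
t=5 arc(left, 4) ⇒ x=-6 y=1 heading=N
no 4-step plan works, so 5 is optimal.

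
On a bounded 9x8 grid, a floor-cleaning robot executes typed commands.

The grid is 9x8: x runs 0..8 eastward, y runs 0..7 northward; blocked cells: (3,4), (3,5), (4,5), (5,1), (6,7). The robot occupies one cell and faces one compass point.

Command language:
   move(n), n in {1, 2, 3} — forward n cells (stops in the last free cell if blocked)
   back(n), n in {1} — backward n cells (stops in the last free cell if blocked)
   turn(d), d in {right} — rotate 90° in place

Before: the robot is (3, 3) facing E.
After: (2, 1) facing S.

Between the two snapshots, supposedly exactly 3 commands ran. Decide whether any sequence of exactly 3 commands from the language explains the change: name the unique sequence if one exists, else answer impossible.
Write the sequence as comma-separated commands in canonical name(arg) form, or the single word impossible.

key: order matters: swapping back(1) and move(2) lands elsewhere
begin: (3, 3) facing E
1. back(1) → (2, 3) facing E
2. turn(right) → (2, 3) facing S
3. move(2) → (2, 1) facing S
uniquely the one of 125 3-step routes that fits.

back(1), turn(right), move(2)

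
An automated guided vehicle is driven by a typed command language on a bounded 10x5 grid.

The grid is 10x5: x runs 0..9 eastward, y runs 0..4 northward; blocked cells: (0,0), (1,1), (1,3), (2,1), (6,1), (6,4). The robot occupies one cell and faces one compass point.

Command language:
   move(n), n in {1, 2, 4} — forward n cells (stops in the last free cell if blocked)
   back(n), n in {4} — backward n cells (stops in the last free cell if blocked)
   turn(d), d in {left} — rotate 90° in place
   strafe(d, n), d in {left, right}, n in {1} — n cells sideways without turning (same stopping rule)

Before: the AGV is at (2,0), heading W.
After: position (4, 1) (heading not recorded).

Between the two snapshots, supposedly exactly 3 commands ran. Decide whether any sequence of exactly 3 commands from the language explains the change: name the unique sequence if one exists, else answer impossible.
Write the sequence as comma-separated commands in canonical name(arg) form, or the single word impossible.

back(4), move(2), strafe(right, 1)

key: order matters: swapping back(4) and strafe(right, 1) lands elsewhere
initial: at (2,0), heading W
[1] after back(4): at (6,0), heading W
[2] after move(2): at (4,0), heading W
[3] after strafe(right, 1): at (4,1), heading W
all 343 alternatives checked — unique.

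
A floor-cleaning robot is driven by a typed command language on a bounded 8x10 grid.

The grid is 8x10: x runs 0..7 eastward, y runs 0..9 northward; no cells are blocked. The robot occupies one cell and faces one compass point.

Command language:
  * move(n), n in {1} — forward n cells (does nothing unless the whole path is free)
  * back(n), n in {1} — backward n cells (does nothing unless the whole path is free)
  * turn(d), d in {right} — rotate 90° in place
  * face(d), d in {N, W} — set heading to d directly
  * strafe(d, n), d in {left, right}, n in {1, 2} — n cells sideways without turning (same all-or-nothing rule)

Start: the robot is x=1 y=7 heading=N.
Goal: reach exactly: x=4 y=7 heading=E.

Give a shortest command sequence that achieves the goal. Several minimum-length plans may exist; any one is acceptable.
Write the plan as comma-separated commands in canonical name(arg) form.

start: x=1 y=7 heading=N
step 1 (strafe(right, 1)): x=2 y=7 heading=N
step 2 (strafe(right, 2)): x=4 y=7 heading=N
step 3 (turn(right)): x=4 y=7 heading=E
shorter routes all fall short; 3 is best.

strafe(right, 1), strafe(right, 2), turn(right)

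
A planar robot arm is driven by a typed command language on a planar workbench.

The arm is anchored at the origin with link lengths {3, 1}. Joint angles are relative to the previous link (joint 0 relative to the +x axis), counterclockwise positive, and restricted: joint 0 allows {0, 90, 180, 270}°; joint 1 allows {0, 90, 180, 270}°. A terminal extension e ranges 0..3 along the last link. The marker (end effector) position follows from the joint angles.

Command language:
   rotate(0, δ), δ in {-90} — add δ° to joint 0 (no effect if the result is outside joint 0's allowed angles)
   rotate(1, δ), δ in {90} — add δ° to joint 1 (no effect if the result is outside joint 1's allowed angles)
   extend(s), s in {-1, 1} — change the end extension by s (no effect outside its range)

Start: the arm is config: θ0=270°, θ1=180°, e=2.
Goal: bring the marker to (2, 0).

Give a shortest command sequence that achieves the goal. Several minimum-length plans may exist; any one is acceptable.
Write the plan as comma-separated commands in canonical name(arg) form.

from: config: θ0=270°, θ1=180°, e=2
1. extend(-1) → config: θ0=270°, θ1=180°, e=1
2. extend(-1) → config: θ0=270°, θ1=180°, e=0
3. rotate(0, -90) → config: θ0=180°, θ1=180°, e=0
4. rotate(0, -90) → config: θ0=90°, θ1=180°, e=0
5. rotate(0, -90) → config: θ0=0°, θ1=180°, e=0
minimal: 5 command(s), checked below 5.

extend(-1), extend(-1), rotate(0, -90), rotate(0, -90), rotate(0, -90)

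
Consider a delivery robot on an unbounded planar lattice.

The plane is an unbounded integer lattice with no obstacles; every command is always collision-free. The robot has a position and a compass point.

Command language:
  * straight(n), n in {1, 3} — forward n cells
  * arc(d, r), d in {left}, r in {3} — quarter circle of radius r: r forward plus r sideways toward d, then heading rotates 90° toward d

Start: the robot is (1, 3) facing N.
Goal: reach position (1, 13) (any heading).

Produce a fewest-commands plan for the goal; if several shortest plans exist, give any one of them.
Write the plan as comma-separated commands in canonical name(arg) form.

from: (1, 3) facing N
1. straight(1) → (1, 4) facing N
2. straight(3) → (1, 7) facing N
3. straight(3) → (1, 10) facing N
4. straight(3) → (1, 13) facing N
no 3-step plan works, so 4 is optimal.

straight(1), straight(3), straight(3), straight(3)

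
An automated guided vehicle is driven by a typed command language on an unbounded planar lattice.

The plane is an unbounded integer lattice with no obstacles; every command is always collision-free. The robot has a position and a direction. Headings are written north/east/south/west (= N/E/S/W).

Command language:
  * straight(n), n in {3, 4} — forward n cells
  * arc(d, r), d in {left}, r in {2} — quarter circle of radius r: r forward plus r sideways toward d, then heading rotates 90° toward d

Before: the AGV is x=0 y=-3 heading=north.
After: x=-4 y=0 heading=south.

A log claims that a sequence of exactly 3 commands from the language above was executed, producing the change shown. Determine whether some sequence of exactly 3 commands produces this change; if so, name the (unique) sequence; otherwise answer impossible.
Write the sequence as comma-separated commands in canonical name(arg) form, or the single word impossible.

key: position moved to (-4,0) AND the heading swung to S — translation plus rotation needed
begin: x=0 y=-3 heading=north
t=1 straight(3) ⇒ x=0 y=0 heading=north
t=2 arc(left, 2) ⇒ x=-2 y=2 heading=west
t=3 arc(left, 2) ⇒ x=-4 y=0 heading=south
no other 3-command option fits: unique.

straight(3), arc(left, 2), arc(left, 2)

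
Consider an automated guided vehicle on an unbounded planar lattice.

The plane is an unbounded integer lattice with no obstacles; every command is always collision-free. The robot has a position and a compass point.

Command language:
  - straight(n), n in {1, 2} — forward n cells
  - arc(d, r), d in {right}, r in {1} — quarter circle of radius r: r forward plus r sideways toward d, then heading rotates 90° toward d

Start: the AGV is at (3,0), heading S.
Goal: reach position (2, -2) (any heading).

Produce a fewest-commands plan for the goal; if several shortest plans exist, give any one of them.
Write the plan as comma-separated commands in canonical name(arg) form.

t0: at (3,0), heading S
step 1 (straight(1)): at (3,-1), heading S
step 2 (arc(right, 1)): at (2,-2), heading W
no 1-step plan works, so 2 is optimal.

straight(1), arc(right, 1)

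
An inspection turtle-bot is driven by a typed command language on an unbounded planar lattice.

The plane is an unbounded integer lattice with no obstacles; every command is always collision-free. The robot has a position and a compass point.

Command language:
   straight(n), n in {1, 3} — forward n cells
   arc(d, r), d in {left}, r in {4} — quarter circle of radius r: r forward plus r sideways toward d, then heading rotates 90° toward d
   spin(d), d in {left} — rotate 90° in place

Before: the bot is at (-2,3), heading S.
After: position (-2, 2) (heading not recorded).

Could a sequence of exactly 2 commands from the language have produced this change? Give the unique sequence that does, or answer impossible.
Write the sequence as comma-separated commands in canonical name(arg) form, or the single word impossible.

straight(1), spin(left)

key: order matters: swapping straight(1) and spin(left) lands elsewhere
begin: at (-2,3), heading S
1. straight(1) → at (-2,2), heading S
2. spin(left) → at (-2,2), heading E
no rival 2-sequence matches.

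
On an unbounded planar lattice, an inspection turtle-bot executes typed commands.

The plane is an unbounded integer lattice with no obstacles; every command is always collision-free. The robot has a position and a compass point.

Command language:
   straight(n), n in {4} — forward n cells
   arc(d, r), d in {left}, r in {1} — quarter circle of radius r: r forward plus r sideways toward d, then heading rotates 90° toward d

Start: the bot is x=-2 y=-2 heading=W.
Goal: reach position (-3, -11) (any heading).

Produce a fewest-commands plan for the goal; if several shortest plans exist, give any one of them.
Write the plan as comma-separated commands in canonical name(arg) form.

t0: x=-2 y=-2 heading=W
step 1 (arc(left, 1)): x=-3 y=-3 heading=S
step 2 (straight(4)): x=-3 y=-7 heading=S
step 3 (straight(4)): x=-3 y=-11 heading=S
no 2-step plan works, so 3 is optimal.

arc(left, 1), straight(4), straight(4)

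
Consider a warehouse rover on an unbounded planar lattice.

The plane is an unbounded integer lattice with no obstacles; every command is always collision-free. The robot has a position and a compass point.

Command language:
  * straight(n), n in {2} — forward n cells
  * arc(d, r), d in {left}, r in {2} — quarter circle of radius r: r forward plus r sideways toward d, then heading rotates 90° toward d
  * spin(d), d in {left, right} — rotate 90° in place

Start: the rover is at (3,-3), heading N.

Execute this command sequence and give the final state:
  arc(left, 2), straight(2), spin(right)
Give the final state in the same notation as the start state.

t0: at (3,-3), heading N
step 1 (arc(left, 2)): at (1,-1), heading W
step 2 (straight(2)): at (-1,-1), heading W
step 3 (spin(right)): at (-1,-1), heading N

at (-1,-1), heading N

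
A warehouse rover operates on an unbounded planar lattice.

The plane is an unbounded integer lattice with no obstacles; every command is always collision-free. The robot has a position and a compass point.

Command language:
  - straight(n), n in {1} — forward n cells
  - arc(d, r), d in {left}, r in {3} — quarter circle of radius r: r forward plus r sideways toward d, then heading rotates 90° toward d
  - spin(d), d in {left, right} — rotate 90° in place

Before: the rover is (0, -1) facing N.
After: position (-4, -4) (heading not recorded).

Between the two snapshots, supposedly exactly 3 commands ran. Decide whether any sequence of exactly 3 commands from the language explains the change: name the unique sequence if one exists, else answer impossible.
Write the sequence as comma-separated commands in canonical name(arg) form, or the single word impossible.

spin(left), straight(1), arc(left, 3)

key: order matters: swapping spin(left) and arc(left, 3) lands elsewhere
begin: (0, -1) facing N
t=1 spin(left) ⇒ (0, -1) facing W
t=2 straight(1) ⇒ (-1, -1) facing W
t=3 arc(left, 3) ⇒ (-4, -4) facing S
no rival 3-sequence matches.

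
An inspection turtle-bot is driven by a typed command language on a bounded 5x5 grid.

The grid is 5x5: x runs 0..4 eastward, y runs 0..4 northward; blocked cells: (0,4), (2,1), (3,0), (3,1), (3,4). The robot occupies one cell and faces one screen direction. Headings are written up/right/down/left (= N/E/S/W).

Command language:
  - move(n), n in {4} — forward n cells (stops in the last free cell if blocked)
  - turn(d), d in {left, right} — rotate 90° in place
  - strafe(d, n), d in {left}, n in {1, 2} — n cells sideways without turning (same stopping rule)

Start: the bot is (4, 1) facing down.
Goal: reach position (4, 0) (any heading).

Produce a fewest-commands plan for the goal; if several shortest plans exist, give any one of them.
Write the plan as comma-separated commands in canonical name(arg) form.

move(4)

t0: (4, 1) facing down
[1] after move(4): (4, 0) facing down
no 0-step plan works, so 1 is optimal.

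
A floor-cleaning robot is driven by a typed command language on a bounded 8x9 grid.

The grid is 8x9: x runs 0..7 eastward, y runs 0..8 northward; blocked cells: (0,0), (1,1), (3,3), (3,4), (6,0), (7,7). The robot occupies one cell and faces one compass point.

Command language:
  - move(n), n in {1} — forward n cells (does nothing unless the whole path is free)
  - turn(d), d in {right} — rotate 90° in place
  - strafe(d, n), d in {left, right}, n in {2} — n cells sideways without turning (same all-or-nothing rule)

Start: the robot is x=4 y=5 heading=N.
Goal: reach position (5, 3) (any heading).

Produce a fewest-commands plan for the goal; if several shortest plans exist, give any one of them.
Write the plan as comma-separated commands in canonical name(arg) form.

turn(right), strafe(right, 2), move(1)

initial: x=4 y=5 heading=N
t=1 turn(right) ⇒ x=4 y=5 heading=E
t=2 strafe(right, 2) ⇒ x=4 y=3 heading=E
t=3 move(1) ⇒ x=5 y=3 heading=E
shorter routes all fall short; 3 is best.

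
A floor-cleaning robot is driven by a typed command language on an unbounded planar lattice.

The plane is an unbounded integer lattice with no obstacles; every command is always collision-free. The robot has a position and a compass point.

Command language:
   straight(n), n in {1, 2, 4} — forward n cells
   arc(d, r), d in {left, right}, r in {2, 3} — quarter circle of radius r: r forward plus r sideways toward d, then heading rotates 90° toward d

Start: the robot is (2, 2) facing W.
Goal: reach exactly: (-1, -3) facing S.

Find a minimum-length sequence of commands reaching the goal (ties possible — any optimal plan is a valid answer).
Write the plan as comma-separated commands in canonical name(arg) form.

arc(left, 3), straight(2)

initial: (2, 2) facing W
step 1 (arc(left, 3)): (-1, -1) facing S
step 2 (straight(2)): (-1, -3) facing S
shorter routes all fall short; 2 is best.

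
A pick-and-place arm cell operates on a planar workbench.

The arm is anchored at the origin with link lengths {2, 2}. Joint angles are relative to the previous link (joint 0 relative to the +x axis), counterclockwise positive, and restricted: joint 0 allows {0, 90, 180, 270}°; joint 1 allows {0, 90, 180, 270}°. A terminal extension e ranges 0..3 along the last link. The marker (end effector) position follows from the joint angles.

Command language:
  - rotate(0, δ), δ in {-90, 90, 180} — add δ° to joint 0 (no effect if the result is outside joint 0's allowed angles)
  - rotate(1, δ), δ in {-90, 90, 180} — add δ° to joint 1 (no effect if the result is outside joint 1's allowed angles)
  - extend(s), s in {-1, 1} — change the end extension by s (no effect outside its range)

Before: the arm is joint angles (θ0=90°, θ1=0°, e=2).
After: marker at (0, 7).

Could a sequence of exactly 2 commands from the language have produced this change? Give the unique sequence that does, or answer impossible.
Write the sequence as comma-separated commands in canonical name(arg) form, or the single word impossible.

extend(1), extend(1)

begin: joint angles (θ0=90°, θ1=0°, e=2)
t=1 extend(1) ⇒ joint angles (θ0=90°, θ1=0°, e=3)
t=2 extend(1) ⇒ joint angles (θ0=90°, θ1=0°, e=3)
all 64 alternatives checked — unique.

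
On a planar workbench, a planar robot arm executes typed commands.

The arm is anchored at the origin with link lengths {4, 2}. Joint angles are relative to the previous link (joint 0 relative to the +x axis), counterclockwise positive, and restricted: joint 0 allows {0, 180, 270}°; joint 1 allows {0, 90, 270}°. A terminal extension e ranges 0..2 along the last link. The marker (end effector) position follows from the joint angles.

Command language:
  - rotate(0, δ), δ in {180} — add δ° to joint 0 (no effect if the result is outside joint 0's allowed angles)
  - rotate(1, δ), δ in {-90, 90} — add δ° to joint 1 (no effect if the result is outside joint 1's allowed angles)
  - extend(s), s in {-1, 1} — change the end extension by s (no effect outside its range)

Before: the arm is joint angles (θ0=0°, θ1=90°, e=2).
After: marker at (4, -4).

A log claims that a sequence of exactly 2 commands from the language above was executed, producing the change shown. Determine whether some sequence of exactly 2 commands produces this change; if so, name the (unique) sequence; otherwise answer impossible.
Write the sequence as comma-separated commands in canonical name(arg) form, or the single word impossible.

rotate(1, -90), rotate(1, -90)

initial: joint angles (θ0=0°, θ1=90°, e=2)
step 1 (rotate(1, -90)): joint angles (θ0=0°, θ1=0°, e=2)
step 2 (rotate(1, -90)): joint angles (θ0=0°, θ1=270°, e=2)
uniquely the one of 25 2-step routes that fits.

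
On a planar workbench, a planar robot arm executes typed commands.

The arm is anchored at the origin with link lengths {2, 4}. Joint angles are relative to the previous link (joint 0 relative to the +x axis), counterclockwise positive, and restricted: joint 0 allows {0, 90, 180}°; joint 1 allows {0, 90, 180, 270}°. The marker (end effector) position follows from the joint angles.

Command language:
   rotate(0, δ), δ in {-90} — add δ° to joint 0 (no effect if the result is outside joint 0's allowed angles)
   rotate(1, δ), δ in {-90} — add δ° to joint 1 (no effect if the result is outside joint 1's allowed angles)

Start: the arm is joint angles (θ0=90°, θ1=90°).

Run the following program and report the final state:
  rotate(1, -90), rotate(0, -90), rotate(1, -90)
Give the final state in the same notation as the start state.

from: joint angles (θ0=90°, θ1=90°)
1. rotate(1, -90) → joint angles (θ0=90°, θ1=0°)
2. rotate(0, -90) → joint angles (θ0=0°, θ1=0°)
3. rotate(1, -90) → joint angles (θ0=0°, θ1=270°)

joint angles (θ0=0°, θ1=270°)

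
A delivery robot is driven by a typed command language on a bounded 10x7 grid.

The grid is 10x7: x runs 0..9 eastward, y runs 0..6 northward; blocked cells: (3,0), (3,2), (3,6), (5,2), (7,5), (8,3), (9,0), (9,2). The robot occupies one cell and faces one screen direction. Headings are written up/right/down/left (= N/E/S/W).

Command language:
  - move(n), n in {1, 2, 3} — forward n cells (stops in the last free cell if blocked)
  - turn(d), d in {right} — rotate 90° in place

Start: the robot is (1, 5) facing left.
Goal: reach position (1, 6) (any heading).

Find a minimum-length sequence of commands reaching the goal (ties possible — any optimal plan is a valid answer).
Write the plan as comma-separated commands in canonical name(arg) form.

from: (1, 5) facing left
t=1 turn(right) ⇒ (1, 5) facing up
t=2 move(3) ⇒ (1, 6) facing up
shorter routes all fall short; 2 is best.

turn(right), move(3)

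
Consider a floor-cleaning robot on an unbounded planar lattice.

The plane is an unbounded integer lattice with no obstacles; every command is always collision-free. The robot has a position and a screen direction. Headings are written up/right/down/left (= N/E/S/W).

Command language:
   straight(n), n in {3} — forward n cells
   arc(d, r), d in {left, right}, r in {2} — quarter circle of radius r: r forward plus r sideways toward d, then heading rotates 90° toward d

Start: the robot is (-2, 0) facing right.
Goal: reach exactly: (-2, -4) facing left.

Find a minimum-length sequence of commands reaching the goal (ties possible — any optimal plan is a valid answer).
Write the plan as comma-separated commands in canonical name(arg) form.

arc(right, 2), arc(right, 2)

begin: (-2, 0) facing right
[1] after arc(right, 2): (0, -2) facing down
[2] after arc(right, 2): (-2, -4) facing left
nothing shorter than 2 reaches the goal.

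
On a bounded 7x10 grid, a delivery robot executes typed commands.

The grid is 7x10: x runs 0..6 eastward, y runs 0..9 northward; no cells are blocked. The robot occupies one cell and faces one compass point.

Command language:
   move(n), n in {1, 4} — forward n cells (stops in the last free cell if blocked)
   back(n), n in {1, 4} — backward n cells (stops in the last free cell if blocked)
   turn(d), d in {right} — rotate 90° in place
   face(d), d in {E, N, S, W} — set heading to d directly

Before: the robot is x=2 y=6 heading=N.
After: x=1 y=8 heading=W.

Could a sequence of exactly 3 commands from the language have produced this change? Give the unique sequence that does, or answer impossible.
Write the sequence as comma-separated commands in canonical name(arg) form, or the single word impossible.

impossible

every 3-command combo misses the target.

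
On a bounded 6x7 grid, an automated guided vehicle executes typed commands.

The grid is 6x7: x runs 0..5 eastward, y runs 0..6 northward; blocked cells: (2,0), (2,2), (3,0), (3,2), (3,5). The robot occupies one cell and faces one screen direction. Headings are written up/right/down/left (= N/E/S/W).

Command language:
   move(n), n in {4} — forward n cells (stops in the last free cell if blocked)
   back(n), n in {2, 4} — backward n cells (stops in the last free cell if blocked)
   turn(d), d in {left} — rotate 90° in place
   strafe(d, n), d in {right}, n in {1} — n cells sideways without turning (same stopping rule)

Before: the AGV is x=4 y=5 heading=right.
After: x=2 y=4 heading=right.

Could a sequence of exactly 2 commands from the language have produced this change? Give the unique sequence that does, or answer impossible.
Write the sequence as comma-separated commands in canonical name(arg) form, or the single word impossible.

strafe(right, 1), back(2)

key: order matters: swapping strafe(right, 1) and back(2) lands elsewhere
t0: x=4 y=5 heading=right
t=1 strafe(right, 1) ⇒ x=4 y=4 heading=right
t=2 back(2) ⇒ x=2 y=4 heading=right
no other 2-command option fits: unique.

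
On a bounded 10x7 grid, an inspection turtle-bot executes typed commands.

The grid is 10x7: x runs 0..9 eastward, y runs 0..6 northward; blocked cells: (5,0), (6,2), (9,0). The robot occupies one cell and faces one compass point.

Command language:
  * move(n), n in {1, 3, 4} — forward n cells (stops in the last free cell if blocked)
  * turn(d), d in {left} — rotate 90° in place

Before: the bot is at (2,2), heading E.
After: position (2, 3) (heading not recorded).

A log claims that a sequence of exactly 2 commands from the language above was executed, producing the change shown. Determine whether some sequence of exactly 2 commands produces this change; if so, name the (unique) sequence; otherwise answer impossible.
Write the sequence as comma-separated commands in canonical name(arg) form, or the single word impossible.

turn(left), move(1)

key: order matters: swapping turn(left) and move(1) lands elsewhere
start: at (2,2), heading E
t=1 turn(left) ⇒ at (2,2), heading N
t=2 move(1) ⇒ at (2,3), heading N
no other 2-command option fits: unique.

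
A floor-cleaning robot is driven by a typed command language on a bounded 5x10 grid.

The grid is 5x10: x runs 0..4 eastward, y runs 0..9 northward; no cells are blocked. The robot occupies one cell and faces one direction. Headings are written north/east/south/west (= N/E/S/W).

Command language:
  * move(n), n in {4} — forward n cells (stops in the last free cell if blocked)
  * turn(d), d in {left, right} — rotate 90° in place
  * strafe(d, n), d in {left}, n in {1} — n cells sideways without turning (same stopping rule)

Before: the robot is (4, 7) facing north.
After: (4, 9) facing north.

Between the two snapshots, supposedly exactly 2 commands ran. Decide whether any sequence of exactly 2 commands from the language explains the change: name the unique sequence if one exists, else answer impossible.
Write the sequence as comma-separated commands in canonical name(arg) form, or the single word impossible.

move(4), move(4)

key: still facing N at the end — nothing in the sequence rotates
t0: (4, 7) facing north
t=1 move(4) ⇒ (4, 9) facing north
t=2 move(4) ⇒ (4, 9) facing north
uniquely the one of 16 2-step routes that fits.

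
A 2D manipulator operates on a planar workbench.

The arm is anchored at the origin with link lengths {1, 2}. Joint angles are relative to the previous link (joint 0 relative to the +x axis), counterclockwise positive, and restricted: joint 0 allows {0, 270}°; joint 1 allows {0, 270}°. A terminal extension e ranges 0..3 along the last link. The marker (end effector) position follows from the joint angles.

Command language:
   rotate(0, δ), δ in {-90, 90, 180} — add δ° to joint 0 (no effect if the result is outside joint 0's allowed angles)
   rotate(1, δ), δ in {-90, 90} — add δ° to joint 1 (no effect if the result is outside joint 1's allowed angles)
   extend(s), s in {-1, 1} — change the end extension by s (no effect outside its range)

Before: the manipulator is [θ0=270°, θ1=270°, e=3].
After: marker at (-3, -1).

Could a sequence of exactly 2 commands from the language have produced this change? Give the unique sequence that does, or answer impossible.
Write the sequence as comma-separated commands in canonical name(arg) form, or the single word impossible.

extend(-1), extend(-1)

t0: [θ0=270°, θ1=270°, e=3]
step 1 (extend(-1)): [θ0=270°, θ1=270°, e=2]
step 2 (extend(-1)): [θ0=270°, θ1=270°, e=1]
uniquely the one of 49 2-step routes that fits.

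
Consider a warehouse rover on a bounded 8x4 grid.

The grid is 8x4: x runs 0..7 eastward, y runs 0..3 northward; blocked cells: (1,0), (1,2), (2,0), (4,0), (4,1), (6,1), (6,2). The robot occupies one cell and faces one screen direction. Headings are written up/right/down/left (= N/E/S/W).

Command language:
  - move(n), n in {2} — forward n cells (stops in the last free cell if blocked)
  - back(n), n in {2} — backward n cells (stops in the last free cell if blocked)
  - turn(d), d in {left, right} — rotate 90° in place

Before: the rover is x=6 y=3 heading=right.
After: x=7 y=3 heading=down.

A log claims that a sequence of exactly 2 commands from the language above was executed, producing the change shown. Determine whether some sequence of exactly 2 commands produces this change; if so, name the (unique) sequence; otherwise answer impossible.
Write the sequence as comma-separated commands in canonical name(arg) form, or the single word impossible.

key: move(2) runs into the grid edge before its full distance
initial: x=6 y=3 heading=right
1. move(2) → x=7 y=3 heading=right
2. turn(right) → x=7 y=3 heading=down
uniquely the one of 16 2-step routes that fits.

move(2), turn(right)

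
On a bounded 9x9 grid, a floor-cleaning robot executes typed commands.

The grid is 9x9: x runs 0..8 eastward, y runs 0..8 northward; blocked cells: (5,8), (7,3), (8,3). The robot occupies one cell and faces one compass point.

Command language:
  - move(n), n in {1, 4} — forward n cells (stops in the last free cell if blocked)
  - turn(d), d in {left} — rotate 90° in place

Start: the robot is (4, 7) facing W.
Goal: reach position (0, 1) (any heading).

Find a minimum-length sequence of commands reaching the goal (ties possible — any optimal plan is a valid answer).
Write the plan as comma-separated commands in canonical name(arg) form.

move(4), turn(left), move(4), move(1), move(1)

from: (4, 7) facing W
1. move(4) → (0, 7) facing W
2. turn(left) → (0, 7) facing S
3. move(4) → (0, 3) facing S
4. move(1) → (0, 2) facing S
5. move(1) → (0, 1) facing S
no 4-step plan works, so 5 is optimal.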